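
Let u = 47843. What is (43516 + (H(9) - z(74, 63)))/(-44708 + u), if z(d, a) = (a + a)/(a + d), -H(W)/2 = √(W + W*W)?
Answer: 5961566/429495 - 2*√10/1045 ≈ 13.874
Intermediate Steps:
H(W) = -2*√(W + W²) (H(W) = -2*√(W + W*W) = -2*√(W + W²))
z(d, a) = 2*a/(a + d) (z(d, a) = (2*a)/(a + d) = 2*a/(a + d))
(43516 + (H(9) - z(74, 63)))/(-44708 + u) = (43516 + (-2*3*√(1 + 9) - 2*63/(63 + 74)))/(-44708 + 47843) = (43516 + (-2*3*√10 - 2*63/137))/3135 = (43516 + (-6*√10 - 2*63/137))*(1/3135) = (43516 + (-6*√10 - 1*126/137))*(1/3135) = (43516 + (-6*√10 - 126/137))*(1/3135) = (43516 + (-126/137 - 6*√10))*(1/3135) = (5961566/137 - 6*√10)*(1/3135) = 5961566/429495 - 2*√10/1045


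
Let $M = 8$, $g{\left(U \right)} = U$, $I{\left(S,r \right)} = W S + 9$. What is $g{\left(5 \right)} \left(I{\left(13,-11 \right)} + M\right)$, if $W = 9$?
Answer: $670$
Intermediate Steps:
$I{\left(S,r \right)} = 9 + 9 S$ ($I{\left(S,r \right)} = 9 S + 9 = 9 + 9 S$)
$g{\left(5 \right)} \left(I{\left(13,-11 \right)} + M\right) = 5 \left(\left(9 + 9 \cdot 13\right) + 8\right) = 5 \left(\left(9 + 117\right) + 8\right) = 5 \left(126 + 8\right) = 5 \cdot 134 = 670$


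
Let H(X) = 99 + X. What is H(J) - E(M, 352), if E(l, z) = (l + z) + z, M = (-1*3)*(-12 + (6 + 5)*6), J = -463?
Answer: -906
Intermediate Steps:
M = -162 (M = -3*(-12 + 11*6) = -3*(-12 + 66) = -3*54 = -162)
E(l, z) = l + 2*z
H(J) - E(M, 352) = (99 - 463) - (-162 + 2*352) = -364 - (-162 + 704) = -364 - 1*542 = -364 - 542 = -906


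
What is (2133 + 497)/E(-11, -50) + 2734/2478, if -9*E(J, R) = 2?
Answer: -14662198/1239 ≈ -11834.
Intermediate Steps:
E(J, R) = -2/9 (E(J, R) = -1/9*2 = -2/9)
(2133 + 497)/E(-11, -50) + 2734/2478 = (2133 + 497)/(-2/9) + 2734/2478 = 2630*(-9/2) + 2734*(1/2478) = -11835 + 1367/1239 = -14662198/1239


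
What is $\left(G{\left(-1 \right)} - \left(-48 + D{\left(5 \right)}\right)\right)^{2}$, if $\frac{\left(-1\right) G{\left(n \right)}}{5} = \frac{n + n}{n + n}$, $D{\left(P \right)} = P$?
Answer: $1444$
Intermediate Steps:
$G{\left(n \right)} = -5$ ($G{\left(n \right)} = - 5 \frac{n + n}{n + n} = - 5 \frac{2 n}{2 n} = - 5 \cdot 2 n \frac{1}{2 n} = \left(-5\right) 1 = -5$)
$\left(G{\left(-1 \right)} - \left(-48 + D{\left(5 \right)}\right)\right)^{2} = \left(-5 + \left(48 - 5\right)\right)^{2} = \left(-5 + 43\right)^{2} = 38^{2} = 1444$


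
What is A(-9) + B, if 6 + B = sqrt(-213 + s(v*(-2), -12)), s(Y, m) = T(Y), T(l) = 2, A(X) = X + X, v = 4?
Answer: -24 + I*sqrt(211) ≈ -24.0 + 14.526*I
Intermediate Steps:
A(X) = 2*X
s(Y, m) = 2
B = -6 + I*sqrt(211) (B = -6 + sqrt(-213 + 2) = -6 + sqrt(-211) = -6 + I*sqrt(211) ≈ -6.0 + 14.526*I)
A(-9) + B = 2*(-9) + (-6 + I*sqrt(211)) = -18 + (-6 + I*sqrt(211)) = -24 + I*sqrt(211)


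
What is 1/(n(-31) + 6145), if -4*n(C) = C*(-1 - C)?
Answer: 2/12755 ≈ 0.00015680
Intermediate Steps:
n(C) = -C*(-1 - C)/4
1/(n(-31) + 6145) = 1/((¼)*(-31)*(1 - 31) + 6145) = 1/((¼)*(-31)*(-30) + 6145) = 1/(465/2 + 6145) = 1/(12755/2) = 2/12755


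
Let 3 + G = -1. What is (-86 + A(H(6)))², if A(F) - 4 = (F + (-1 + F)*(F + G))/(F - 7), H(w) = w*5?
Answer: 1214404/529 ≈ 2295.7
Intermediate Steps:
H(w) = 5*w
G = -4 (G = -3 - 1 = -4)
A(F) = 4 + (F + (-1 + F)*(-4 + F))/(-7 + F) (A(F) = 4 + (F + (-1 + F)*(F - 4))/(F - 7) = 4 + (F + (-1 + F)*(-4 + F))/(-7 + F))
(-86 + A(H(6)))² = (-86 + (-24 + (5*6)²)/(-7 + 5*6))² = (-86 + (-24 + 30²)/(-7 + 30))² = (-86 + (-24 + 900)/23)² = (-86 + (1/23)*876)² = (-86 + 876/23)² = (-1102/23)² = 1214404/529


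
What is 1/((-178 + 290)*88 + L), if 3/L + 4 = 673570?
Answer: 224522/2212888833 ≈ 0.00010146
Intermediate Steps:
L = 1/224522 (L = 3/(-4 + 673570) = 3/673566 = 3*(1/673566) = 1/224522 ≈ 4.4539e-6)
1/((-178 + 290)*88 + L) = 1/((-178 + 290)*88 + 1/224522) = 1/(112*88 + 1/224522) = 1/(9856 + 1/224522) = 1/(2212888833/224522) = 224522/2212888833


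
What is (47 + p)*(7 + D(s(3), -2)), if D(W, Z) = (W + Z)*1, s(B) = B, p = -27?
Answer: 160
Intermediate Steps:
D(W, Z) = W + Z
(47 + p)*(7 + D(s(3), -2)) = (47 - 27)*(7 + (3 - 2)) = 20*(7 + 1) = 20*8 = 160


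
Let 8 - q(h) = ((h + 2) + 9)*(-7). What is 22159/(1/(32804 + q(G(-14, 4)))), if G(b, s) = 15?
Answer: 731114046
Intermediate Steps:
q(h) = 85 + 7*h (q(h) = 8 - ((h + 2) + 9)*(-7) = 8 - ((2 + h) + 9)*(-7) = 8 - (11 + h)*(-7) = 8 - (-77 - 7*h) = 8 + (77 + 7*h) = 85 + 7*h)
22159/(1/(32804 + q(G(-14, 4)))) = 22159/(1/(32804 + (85 + 7*15))) = 22159/(1/(32804 + (85 + 105))) = 22159/(1/(32804 + 190)) = 22159/(1/32994) = 22159*32994 = 731114046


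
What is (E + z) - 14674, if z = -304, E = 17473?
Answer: 2495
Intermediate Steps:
(E + z) - 14674 = (17473 - 304) - 14674 = 17169 - 14674 = 2495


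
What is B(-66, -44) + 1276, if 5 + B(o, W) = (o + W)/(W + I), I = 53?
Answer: 11329/9 ≈ 1258.8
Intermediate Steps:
B(o, W) = -5 + (W + o)/(53 + W) (B(o, W) = -5 + (o + W)/(W + 53) = -5 + (W + o)/(53 + W))
B(-66, -44) + 1276 = (-265 - 66 - 4*(-44))/(53 - 44) + 1276 = (-265 - 66 + 176)/9 + 1276 = (⅑)*(-155) + 1276 = -155/9 + 1276 = 11329/9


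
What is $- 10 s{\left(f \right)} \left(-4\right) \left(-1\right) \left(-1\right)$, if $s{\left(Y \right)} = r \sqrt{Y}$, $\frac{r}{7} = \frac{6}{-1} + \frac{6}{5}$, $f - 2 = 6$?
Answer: $- 2688 \sqrt{2} \approx -3801.4$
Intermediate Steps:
$f = 8$ ($f = 2 + 6 = 8$)
$r = - \frac{168}{5}$ ($r = 7 \left(\frac{6}{-1} + \frac{6}{5}\right) = 7 \left(6 \left(-1\right) + 6 \cdot \frac{1}{5}\right) = 7 \left(-6 + \frac{6}{5}\right) = 7 \left(- \frac{24}{5}\right) = - \frac{168}{5} \approx -33.6$)
$s{\left(Y \right)} = - \frac{168 \sqrt{Y}}{5}$
$- 10 s{\left(f \right)} \left(-4\right) \left(-1\right) \left(-1\right) = - 10 \left(- \frac{168 \sqrt{8}}{5}\right) \left(-4\right) \left(-1\right) \left(-1\right) = - 10 \left(- \frac{168 \cdot 2 \sqrt{2}}{5}\right) 4 \left(-1\right) = - 10 \left(- \frac{336 \sqrt{2}}{5}\right) \left(-4\right) = 672 \sqrt{2} \left(-4\right) = - 2688 \sqrt{2}$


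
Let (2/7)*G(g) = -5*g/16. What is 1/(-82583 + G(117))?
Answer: -32/2646751 ≈ -1.2090e-5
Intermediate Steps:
G(g) = -35*g/32 (G(g) = 7*(-5*g/16)/2 = -35*g/32)
1/(-82583 + G(117)) = 1/(-82583 - 35/32*117) = 1/(-82583 - 4095/32) = 1/(-2646751/32) = -32/2646751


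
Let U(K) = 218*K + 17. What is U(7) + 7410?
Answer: 8953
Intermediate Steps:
U(K) = 17 + 218*K
U(7) + 7410 = (17 + 218*7) + 7410 = (17 + 1526) + 7410 = 1543 + 7410 = 8953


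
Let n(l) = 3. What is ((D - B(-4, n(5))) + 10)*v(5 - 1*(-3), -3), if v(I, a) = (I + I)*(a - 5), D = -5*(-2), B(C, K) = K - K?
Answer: -2560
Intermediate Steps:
B(C, K) = 0
D = 10
v(I, a) = 2*I*(-5 + a) (v(I, a) = (2*I)*(-5 + a) = 2*I*(-5 + a))
((D - B(-4, n(5))) + 10)*v(5 - 1*(-3), -3) = ((10 - 1*0) + 10)*(2*(5 - 1*(-3))*(-5 - 3)) = ((10 + 0) + 10)*(2*(5 + 3)*(-8)) = (10 + 10)*(2*8*(-8)) = 20*(-128) = -2560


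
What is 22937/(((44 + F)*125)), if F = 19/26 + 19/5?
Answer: 596362/157725 ≈ 3.7810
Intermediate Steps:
F = 589/130 (F = 19*(1/26) + 19*(⅕) = 19/26 + 19/5 = 589/130 ≈ 4.5308)
22937/(((44 + F)*125)) = 22937/(((44 + 589/130)*125)) = 22937/(((6309/130)*125)) = 22937/(157725/26) = 22937*(26/157725) = 596362/157725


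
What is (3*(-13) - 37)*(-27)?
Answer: 2052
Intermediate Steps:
(3*(-13) - 37)*(-27) = (-39 - 37)*(-27) = -76*(-27) = 2052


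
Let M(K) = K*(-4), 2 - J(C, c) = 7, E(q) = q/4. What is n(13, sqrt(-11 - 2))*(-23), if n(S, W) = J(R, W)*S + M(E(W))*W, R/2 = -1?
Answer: 1196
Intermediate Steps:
R = -2 (R = 2*(-1) = -2)
E(q) = q/4 (E(q) = q*(1/4) = q/4)
J(C, c) = -5 (J(C, c) = 2 - 1*7 = 2 - 7 = -5)
M(K) = -4*K
n(S, W) = -W**2 - 5*S (n(S, W) = -5*S + (-W)*W = -5*S - W**2 = -W**2 - 5*S)
n(13, sqrt(-11 - 2))*(-23) = (-(sqrt(-11 - 2))**2 - 5*13)*(-23) = (-(sqrt(-13))**2 - 65)*(-23) = (-(I*sqrt(13))**2 - 65)*(-23) = (-1*(-13) - 65)*(-23) = (13 - 65)*(-23) = -52*(-23) = 1196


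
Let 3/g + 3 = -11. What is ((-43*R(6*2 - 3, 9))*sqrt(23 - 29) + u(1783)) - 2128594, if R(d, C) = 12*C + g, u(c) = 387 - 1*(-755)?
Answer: -2127452 - 64887*I*sqrt(6)/14 ≈ -2.1275e+6 - 11353.0*I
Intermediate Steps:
g = -3/14 (g = 3/(-3 - 11) = 3/(-14) = 3*(-1/14) = -3/14 ≈ -0.21429)
u(c) = 1142 (u(c) = 387 + 755 = 1142)
R(d, C) = -3/14 + 12*C (R(d, C) = 12*C - 3/14 = -3/14 + 12*C)
((-43*R(6*2 - 3, 9))*sqrt(23 - 29) + u(1783)) - 2128594 = ((-43*(-3/14 + 12*9))*sqrt(23 - 29) + 1142) - 2128594 = ((-43*(-3/14 + 108))*sqrt(-6) + 1142) - 2128594 = ((-43*1509/14)*(I*sqrt(6)) + 1142) - 2128594 = (-64887*I*sqrt(6)/14 + 1142) - 2128594 = (1142 - 64887*I*sqrt(6)/14) - 2128594 = -2127452 - 64887*I*sqrt(6)/14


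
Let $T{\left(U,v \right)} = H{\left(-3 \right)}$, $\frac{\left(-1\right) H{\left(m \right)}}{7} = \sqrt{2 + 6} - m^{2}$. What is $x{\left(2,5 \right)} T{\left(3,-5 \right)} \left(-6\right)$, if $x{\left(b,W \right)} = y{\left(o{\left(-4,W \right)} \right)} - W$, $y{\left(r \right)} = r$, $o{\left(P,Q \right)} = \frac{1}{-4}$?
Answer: $\frac{3969}{2} - 441 \sqrt{2} \approx 1360.8$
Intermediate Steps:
$o{\left(P,Q \right)} = - \frac{1}{4}$
$x{\left(b,W \right)} = - \frac{1}{4} - W$
$H{\left(m \right)} = - 14 \sqrt{2} + 7 m^{2}$ ($H{\left(m \right)} = - 7 \left(\sqrt{2 + 6} - m^{2}\right) = - 7 \left(\sqrt{8} - m^{2}\right) = - 7 \left(2 \sqrt{2} - m^{2}\right) = - 7 \left(- m^{2} + 2 \sqrt{2}\right) = - 14 \sqrt{2} + 7 m^{2}$)
$T{\left(U,v \right)} = 63 - 14 \sqrt{2}$ ($T{\left(U,v \right)} = - 14 \sqrt{2} + 7 \left(-3\right)^{2} = - 14 \sqrt{2} + 7 \cdot 9 = - 14 \sqrt{2} + 63 = 63 - 14 \sqrt{2}$)
$x{\left(2,5 \right)} T{\left(3,-5 \right)} \left(-6\right) = \left(- \frac{1}{4} - 5\right) \left(63 - 14 \sqrt{2}\right) \left(-6\right) = - \frac{21 \left(63 - 14 \sqrt{2}\right)}{4} \left(-6\right) = \left(- \frac{1323}{4} + \frac{147 \sqrt{2}}{2}\right) \left(-6\right) = \frac{3969}{2} - 441 \sqrt{2}$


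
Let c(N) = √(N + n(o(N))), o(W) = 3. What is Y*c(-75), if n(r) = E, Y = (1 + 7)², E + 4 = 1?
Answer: 64*I*√78 ≈ 565.23*I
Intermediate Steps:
E = -3 (E = -4 + 1 = -3)
Y = 64 (Y = 8² = 64)
n(r) = -3
c(N) = √(-3 + N) (c(N) = √(N - 3) = √(-3 + N))
Y*c(-75) = 64*√(-3 - 75) = 64*√(-78) = 64*(I*√78) = 64*I*√78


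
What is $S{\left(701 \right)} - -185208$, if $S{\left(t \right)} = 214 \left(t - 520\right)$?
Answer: $223942$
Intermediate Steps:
$S{\left(t \right)} = -111280 + 214 t$ ($S{\left(t \right)} = 214 \left(-520 + t\right) = -111280 + 214 t$)
$S{\left(701 \right)} - -185208 = \left(-111280 + 214 \cdot 701\right) - -185208 = \left(-111280 + 150014\right) + 185208 = 38734 + 185208 = 223942$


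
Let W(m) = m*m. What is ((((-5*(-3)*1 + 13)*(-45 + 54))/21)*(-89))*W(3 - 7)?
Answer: -17088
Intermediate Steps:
W(m) = m²
((((-5*(-3)*1 + 13)*(-45 + 54))/21)*(-89))*W(3 - 7) = ((((-5*(-3)*1 + 13)*(-45 + 54))/21)*(-89))*(3 - 7)² = ((((15*1 + 13)*9)*(1/21))*(-89))*(-4)² = ((((15 + 13)*9)*(1/21))*(-89))*16 = (((28*9)*(1/21))*(-89))*16 = ((252*(1/21))*(-89))*16 = (12*(-89))*16 = -1068*16 = -17088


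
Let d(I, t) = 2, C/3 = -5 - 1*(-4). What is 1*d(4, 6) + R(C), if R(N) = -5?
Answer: -3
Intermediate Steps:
C = -3 (C = 3*(-5 - 1*(-4)) = 3*(-5 + 4) = 3*(-1) = -3)
1*d(4, 6) + R(C) = 1*2 - 5 = 2 - 5 = -3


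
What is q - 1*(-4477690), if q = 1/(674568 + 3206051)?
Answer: 17376208890111/3880619 ≈ 4.4777e+6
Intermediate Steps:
q = 1/3880619 ≈ 2.5769e-7
q - 1*(-4477690) = 1/3880619 - 1*(-4477690) = 1/3880619 + 4477690 = 17376208890111/3880619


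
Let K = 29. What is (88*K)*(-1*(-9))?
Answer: 22968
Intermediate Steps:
(88*K)*(-1*(-9)) = (88*29)*(-1*(-9)) = 2552*9 = 22968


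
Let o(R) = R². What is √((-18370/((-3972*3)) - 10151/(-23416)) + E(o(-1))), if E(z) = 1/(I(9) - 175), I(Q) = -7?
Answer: √2204615965697166658/1057970004 ≈ 1.4034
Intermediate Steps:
E(z) = -1/182 (E(z) = 1/(-7 - 175) = 1/(-182) = -1/182)
√((-18370/((-3972*3)) - 10151/(-23416)) + E(o(-1))) = √((-18370/((-3972*3)) - 10151/(-23416)) - 1/182) = √((-18370/(-11916) - 10151*(-1/23416)) - 1/182) = √((-18370*(-1/11916) + 10151/23416) - 1/182) = √((9185/5958 + 10151/23416) - 1/182) = √(137777809/69756264 - 1/182) = √(12502902487/6347820024) = √2204615965697166658/1057970004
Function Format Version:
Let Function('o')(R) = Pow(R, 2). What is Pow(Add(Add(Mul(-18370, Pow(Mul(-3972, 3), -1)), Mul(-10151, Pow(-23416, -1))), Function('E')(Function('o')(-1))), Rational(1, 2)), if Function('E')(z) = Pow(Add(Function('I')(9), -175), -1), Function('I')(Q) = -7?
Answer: Mul(Rational(1, 1057970004), Pow(2204615965697166658, Rational(1, 2))) ≈ 1.4034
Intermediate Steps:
Function('E')(z) = Rational(-1, 182) (Function('E')(z) = Pow(Add(-7, -175), -1) = Pow(-182, -1) = Rational(-1, 182))
Pow(Add(Add(Mul(-18370, Pow(Mul(-3972, 3), -1)), Mul(-10151, Pow(-23416, -1))), Function('E')(Function('o')(-1))), Rational(1, 2)) = Pow(Add(Add(Mul(-18370, Pow(Mul(-3972, 3), -1)), Mul(-10151, Pow(-23416, -1))), Rational(-1, 182)), Rational(1, 2)) = Pow(Add(Add(Mul(-18370, Pow(-11916, -1)), Mul(-10151, Rational(-1, 23416))), Rational(-1, 182)), Rational(1, 2)) = Pow(Add(Add(Mul(-18370, Rational(-1, 11916)), Rational(10151, 23416)), Rational(-1, 182)), Rational(1, 2)) = Pow(Add(Add(Rational(9185, 5958), Rational(10151, 23416)), Rational(-1, 182)), Rational(1, 2)) = Pow(Add(Rational(137777809, 69756264), Rational(-1, 182)), Rational(1, 2)) = Pow(Rational(12502902487, 6347820024), Rational(1, 2)) = Mul(Rational(1, 1057970004), Pow(2204615965697166658, Rational(1, 2)))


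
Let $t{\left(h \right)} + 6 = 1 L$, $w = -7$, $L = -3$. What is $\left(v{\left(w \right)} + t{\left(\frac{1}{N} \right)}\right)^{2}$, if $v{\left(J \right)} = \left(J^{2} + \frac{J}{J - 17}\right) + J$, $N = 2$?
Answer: $\frac{638401}{576} \approx 1108.3$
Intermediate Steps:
$v{\left(J \right)} = J + J^{2} + \frac{J}{-17 + J}$ ($v{\left(J \right)} = \left(J^{2} + \frac{J}{-17 + J}\right) + J = J + J^{2} + \frac{J}{-17 + J}$)
$t{\left(h \right)} = -9$ ($t{\left(h \right)} = -6 + 1 \left(-3\right) = -6 - 3 = -9$)
$\left(v{\left(w \right)} + t{\left(\frac{1}{N} \right)}\right)^{2} = \left(- \frac{7 \left(-16 + \left(-7\right)^{2} - -112\right)}{-17 - 7} - 9\right)^{2} = \left(- \frac{7 \left(-16 + 49 + 112\right)}{-24} - 9\right)^{2} = \left(\left(-7\right) \left(- \frac{1}{24}\right) 145 - 9\right)^{2} = \left(\frac{1015}{24} - 9\right)^{2} = \left(\frac{799}{24}\right)^{2} = \frac{638401}{576}$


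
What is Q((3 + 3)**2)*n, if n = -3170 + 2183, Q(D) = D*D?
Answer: -1279152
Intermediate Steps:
Q(D) = D**2
n = -987
Q((3 + 3)**2)*n = ((3 + 3)**2)**2*(-987) = (6**2)**2*(-987) = 36**2*(-987) = 1296*(-987) = -1279152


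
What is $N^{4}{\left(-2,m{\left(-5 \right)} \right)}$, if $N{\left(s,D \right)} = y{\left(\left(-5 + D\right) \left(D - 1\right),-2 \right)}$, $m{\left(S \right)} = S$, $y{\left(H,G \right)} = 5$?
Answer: $625$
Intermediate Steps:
$N{\left(s,D \right)} = 5$
$N^{4}{\left(-2,m{\left(-5 \right)} \right)} = 5^{4} = 625$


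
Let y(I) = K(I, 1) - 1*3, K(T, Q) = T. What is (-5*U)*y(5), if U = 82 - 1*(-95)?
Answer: -1770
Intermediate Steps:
y(I) = -3 + I (y(I) = I - 1*3 = I - 3 = -3 + I)
U = 177 (U = 82 + 95 = 177)
(-5*U)*y(5) = (-5*177)*(-3 + 5) = -885*2 = -1770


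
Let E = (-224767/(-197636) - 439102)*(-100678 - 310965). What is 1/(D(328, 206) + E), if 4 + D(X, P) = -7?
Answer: 197636/35723259673782519 ≈ 5.5324e-12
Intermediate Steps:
D(X, P) = -11 (D(X, P) = -4 - 7 = -11)
E = 35723259675956515/197636 (E = (-224767*(-1/197636) - 439102)*(-411643) = (224767/197636 - 439102)*(-411643) = -86782138105/197636*(-411643) = 35723259675956515/197636 ≈ 1.8075e+11)
1/(D(328, 206) + E) = 1/(-11 + 35723259675956515/197636) = 1/(35723259673782519/197636) = 197636/35723259673782519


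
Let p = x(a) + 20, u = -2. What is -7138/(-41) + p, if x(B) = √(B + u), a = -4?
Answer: 7958/41 + I*√6 ≈ 194.1 + 2.4495*I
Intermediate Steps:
x(B) = √(-2 + B) (x(B) = √(B - 2) = √(-2 + B))
p = 20 + I*√6 (p = √(-2 - 4) + 20 = √(-6) + 20 = I*√6 + 20 = 20 + I*√6 ≈ 20.0 + 2.4495*I)
-7138/(-41) + p = -7138/(-41) + (20 + I*√6) = -7138*(-1)/41 + (20 + I*√6) = -86*(-83/41) + (20 + I*√6) = 7138/41 + (20 + I*√6) = 7958/41 + I*√6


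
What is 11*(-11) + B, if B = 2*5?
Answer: -111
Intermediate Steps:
B = 10
11*(-11) + B = 11*(-11) + 10 = -121 + 10 = -111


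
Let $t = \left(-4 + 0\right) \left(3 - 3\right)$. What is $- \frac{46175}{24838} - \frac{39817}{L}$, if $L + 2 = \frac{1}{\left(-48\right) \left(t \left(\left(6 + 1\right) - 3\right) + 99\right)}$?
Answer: $\frac{4699168624417}{236085190} \approx 19905.0$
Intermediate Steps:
$t = 0$ ($t = \left(-4\right) 0 = 0$)
$L = - \frac{9505}{4752}$ ($L = -2 + \frac{1}{\left(-48\right) \left(0 \left(\left(6 + 1\right) - 3\right) + 99\right)} = -2 + \frac{1}{\left(-48\right) \left(0 \left(7 - 3\right) + 99\right)} = -2 + \frac{1}{\left(-48\right) \left(0 \cdot 4 + 99\right)} = -2 + \frac{1}{\left(-48\right) \left(0 + 99\right)} = -2 + \frac{1}{\left(-48\right) 99} = -2 + \frac{1}{-4752} = -2 - \frac{1}{4752} = - \frac{9505}{4752} \approx -2.0002$)
$- \frac{46175}{24838} - \frac{39817}{L} = - \frac{46175}{24838} - \frac{39817}{- \frac{9505}{4752}} = \left(-46175\right) \frac{1}{24838} - - \frac{189210384}{9505} = - \frac{46175}{24838} + \frac{189210384}{9505} = \frac{4699168624417}{236085190}$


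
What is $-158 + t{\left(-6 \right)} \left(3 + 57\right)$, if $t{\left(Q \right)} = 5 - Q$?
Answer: $502$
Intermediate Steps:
$-158 + t{\left(-6 \right)} \left(3 + 57\right) = -158 + \left(5 - -6\right) \left(3 + 57\right) = -158 + \left(5 + 6\right) 60 = -158 + 11 \cdot 60 = -158 + 660 = 502$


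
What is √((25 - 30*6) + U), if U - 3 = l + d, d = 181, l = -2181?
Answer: 2*I*√538 ≈ 46.39*I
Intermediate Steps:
U = -1997 (U = 3 + (-2181 + 181) = 3 - 2000 = -1997)
√((25 - 30*6) + U) = √((25 - 30*6) - 1997) = √((25 - 180) - 1997) = √(-155 - 1997) = √(-2152) = 2*I*√538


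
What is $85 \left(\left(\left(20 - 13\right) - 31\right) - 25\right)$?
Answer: $-4165$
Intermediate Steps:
$85 \left(\left(\left(20 - 13\right) - 31\right) - 25\right) = 85 \left(\left(7 - 31\right) - 25\right) = 85 \left(-24 - 25\right) = 85 \left(-49\right) = -4165$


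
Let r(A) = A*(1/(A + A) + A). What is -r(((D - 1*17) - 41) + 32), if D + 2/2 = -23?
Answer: -5001/2 ≈ -2500.5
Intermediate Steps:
D = -24 (D = -1 - 23 = -24)
r(A) = A*(A + 1/(2*A)) (r(A) = A*(1/(2*A) + A) = A*(A + 1/(2*A)))
-r(((D - 1*17) - 41) + 32) = -(½ + (((-24 - 1*17) - 41) + 32)²) = -(½ + (((-24 - 17) - 41) + 32)²) = -(½ + ((-41 - 41) + 32)²) = -(½ + (-82 + 32)²) = -(½ + (-50)²) = -(½ + 2500) = -1*5001/2 = -5001/2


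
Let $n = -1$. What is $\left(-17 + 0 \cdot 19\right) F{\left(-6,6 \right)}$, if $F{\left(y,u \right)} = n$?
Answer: $17$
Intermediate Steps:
$F{\left(y,u \right)} = -1$
$\left(-17 + 0 \cdot 19\right) F{\left(-6,6 \right)} = \left(-17 + 0 \cdot 19\right) \left(-1\right) = \left(-17 + 0\right) \left(-1\right) = \left(-17\right) \left(-1\right) = 17$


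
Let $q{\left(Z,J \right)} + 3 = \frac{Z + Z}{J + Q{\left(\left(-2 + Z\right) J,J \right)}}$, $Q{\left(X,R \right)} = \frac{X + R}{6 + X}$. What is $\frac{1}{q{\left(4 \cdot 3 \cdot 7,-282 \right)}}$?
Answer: $- \frac{1082645}{3895239} \approx -0.27794$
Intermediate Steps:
$Q{\left(X,R \right)} = \frac{R + X}{6 + X}$
$q{\left(Z,J \right)} = -3 + \frac{2 Z}{J + \frac{J + J \left(-2 + Z\right)}{6 + J \left(-2 + Z\right)}}$ ($q{\left(Z,J \right)} = -3 + \frac{Z + Z}{J + \frac{J + \left(-2 + Z\right) J}{6 + \left(-2 + Z\right) J}} = -3 + \frac{2 Z}{J + \frac{J + J \left(-2 + Z\right)}{6 + J \left(-2 + Z\right)}}$)
$\frac{1}{q{\left(4 \cdot 3 \cdot 7,-282 \right)}} = \frac{1}{\frac{1}{-282} \frac{1}{5 + 4 \cdot 3 \cdot 7 - 282 \left(-2 + 4 \cdot 3 \cdot 7\right)} \left(\left(-3\right) \left(-282\right) - \left(6 - 282 \left(-2 + 4 \cdot 3 \cdot 7\right)\right) \left(- 2 \cdot 4 \cdot 3 \cdot 7 + 3 \left(-282\right)\right) - - 846 \left(-2 + 4 \cdot 3 \cdot 7\right)\right)} = \frac{1}{\left(- \frac{1}{282}\right) \frac{1}{5 + 12 \cdot 7 - 282 \left(-2 + 12 \cdot 7\right)} \left(846 - \left(6 - 282 \left(-2 + 12 \cdot 7\right)\right) \left(- 2 \cdot 12 \cdot 7 - 846\right) - - 846 \left(-2 + 12 \cdot 7\right)\right)} = \frac{1}{\left(- \frac{1}{282}\right) \frac{1}{5 + 84 - 282 \left(-2 + 84\right)} \left(846 - \left(6 - 282 \left(-2 + 84\right)\right) \left(\left(-2\right) 84 - 846\right) - - 846 \left(-2 + 84\right)\right)} = \frac{1}{\left(- \frac{1}{282}\right) \frac{1}{5 + 84 - 23124} \left(846 - \left(6 - 23124\right) \left(-168 - 846\right) - \left(-846\right) 82\right)} = \frac{1}{\left(- \frac{1}{282}\right) \frac{1}{5 + 84 - 23124} \left(846 - \left(6 - 23124\right) \left(-1014\right) + 69372\right)} = \frac{1}{\left(- \frac{1}{282}\right) \frac{1}{-23035} \left(846 - \left(-23118\right) \left(-1014\right) + 69372\right)} = \frac{1}{\left(- \frac{1}{282}\right) \left(- \frac{1}{23035}\right) \left(846 - 23441652 + 69372\right)} = \frac{1}{\left(- \frac{1}{282}\right) \left(- \frac{1}{23035}\right) \left(-23371434\right)} = \frac{1}{- \frac{3895239}{1082645}} = - \frac{1082645}{3895239}$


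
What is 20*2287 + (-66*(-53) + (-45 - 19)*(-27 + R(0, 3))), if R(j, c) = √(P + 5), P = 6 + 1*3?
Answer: 50966 - 64*√14 ≈ 50727.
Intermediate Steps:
P = 9 (P = 6 + 3 = 9)
R(j, c) = √14 (R(j, c) = √(9 + 5) = √14)
20*2287 + (-66*(-53) + (-45 - 19)*(-27 + R(0, 3))) = 20*2287 + (-66*(-53) + (-45 - 19)*(-27 + √14)) = 45740 + (3498 - 64*(-27 + √14)) = 45740 + (3498 + (1728 - 64*√14)) = 45740 + (5226 - 64*√14) = 50966 - 64*√14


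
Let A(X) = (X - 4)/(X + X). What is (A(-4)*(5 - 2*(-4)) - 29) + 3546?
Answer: 3530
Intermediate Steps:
A(X) = (-4 + X)/(2*X) (A(X) = (-4 + X)/((2*X)) = (-4 + X)*(1/(2*X)) = (-4 + X)/(2*X))
(A(-4)*(5 - 2*(-4)) - 29) + 3546 = (((½)*(-4 - 4)/(-4))*(5 - 2*(-4)) - 29) + 3546 = (((½)*(-¼)*(-8))*(5 + 8) - 29) + 3546 = (1*13 - 29) + 3546 = (13 - 29) + 3546 = -16 + 3546 = 3530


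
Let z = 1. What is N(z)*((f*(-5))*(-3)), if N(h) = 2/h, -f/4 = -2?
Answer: 240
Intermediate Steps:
f = 8 (f = -4*(-2) = 8)
N(z)*((f*(-5))*(-3)) = (2/1)*((8*(-5))*(-3)) = (2*1)*(-40*(-3)) = 2*120 = 240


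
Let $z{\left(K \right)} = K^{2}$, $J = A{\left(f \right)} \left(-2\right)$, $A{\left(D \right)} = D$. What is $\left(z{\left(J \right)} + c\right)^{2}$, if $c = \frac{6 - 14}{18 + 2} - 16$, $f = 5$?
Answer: $\frac{174724}{25} \approx 6989.0$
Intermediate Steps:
$c = - \frac{82}{5}$ ($c = - \frac{8}{20} - 16 = \left(-8\right) \frac{1}{20} - 16 = - \frac{2}{5} - 16 = - \frac{82}{5} \approx -16.4$)
$J = -10$ ($J = 5 \left(-2\right) = -10$)
$\left(z{\left(J \right)} + c\right)^{2} = \left(\left(-10\right)^{2} - \frac{82}{5}\right)^{2} = \left(100 - \frac{82}{5}\right)^{2} = \left(\frac{418}{5}\right)^{2} = \frac{174724}{25}$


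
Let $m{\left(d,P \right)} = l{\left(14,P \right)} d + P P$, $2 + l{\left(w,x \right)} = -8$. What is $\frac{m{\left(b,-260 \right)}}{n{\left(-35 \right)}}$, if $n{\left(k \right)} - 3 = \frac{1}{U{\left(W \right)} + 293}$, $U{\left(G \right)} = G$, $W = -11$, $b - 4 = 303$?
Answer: $\frac{18197460}{847} \approx 21485.0$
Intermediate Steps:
$b = 307$ ($b = 4 + 303 = 307$)
$l{\left(w,x \right)} = -10$ ($l{\left(w,x \right)} = -2 - 8 = -10$)
$m{\left(d,P \right)} = P^{2} - 10 d$ ($m{\left(d,P \right)} = - 10 d + P P = - 10 d + P^{2} = P^{2} - 10 d$)
$n{\left(k \right)} = \frac{847}{282}$ ($n{\left(k \right)} = 3 + \frac{1}{-11 + 293} = 3 + \frac{1}{282} = \frac{847}{282}$)
$\frac{m{\left(b,-260 \right)}}{n{\left(-35 \right)}} = \frac{\left(-260\right)^{2} - 3070}{\frac{847}{282}} = \left(67600 - 3070\right) \frac{282}{847} = 64530 \cdot \frac{282}{847} = \frac{18197460}{847}$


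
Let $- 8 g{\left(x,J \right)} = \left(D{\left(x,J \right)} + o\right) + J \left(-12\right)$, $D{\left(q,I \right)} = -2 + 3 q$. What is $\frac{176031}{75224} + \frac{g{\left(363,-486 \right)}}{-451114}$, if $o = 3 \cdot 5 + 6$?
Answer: $\frac{39737652677}{16967299768} \approx 2.342$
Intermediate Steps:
$o = 21$ ($o = 15 + 6 = 21$)
$g{\left(x,J \right)} = - \frac{19}{8} - \frac{3 x}{8} + \frac{3 J}{2}$ ($g{\left(x,J \right)} = - \frac{\left(\left(-2 + 3 x\right) + 21\right) + J \left(-12\right)}{8} = - \frac{\left(19 + 3 x\right) - 12 J}{8} = - \frac{19 - 12 J + 3 x}{8} = - \frac{19}{8} - \frac{3 x}{8} + \frac{3 J}{2}$)
$\frac{176031}{75224} + \frac{g{\left(363,-486 \right)}}{-451114} = \frac{176031}{75224} + \frac{- \frac{19}{8} - \frac{1089}{8} + \frac{3}{2} \left(-486\right)}{-451114} = 176031 \cdot \frac{1}{75224} + \left(- \frac{19}{8} - \frac{1089}{8} - 729\right) \left(- \frac{1}{451114}\right) = \frac{176031}{75224} - - \frac{1735}{902228} = \frac{176031}{75224} + \frac{1735}{902228} = \frac{39737652677}{16967299768}$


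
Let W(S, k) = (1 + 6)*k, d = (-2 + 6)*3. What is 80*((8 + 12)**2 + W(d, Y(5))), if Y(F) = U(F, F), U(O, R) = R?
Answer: 34800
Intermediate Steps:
Y(F) = F
d = 12 (d = 4*3 = 12)
W(S, k) = 7*k
80*((8 + 12)**2 + W(d, Y(5))) = 80*((8 + 12)**2 + 7*5) = 80*(20**2 + 35) = 80*(400 + 35) = 80*435 = 34800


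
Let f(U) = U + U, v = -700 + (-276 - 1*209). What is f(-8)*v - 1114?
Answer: 17846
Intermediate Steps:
v = -1185 (v = -700 + (-276 - 209) = -700 - 485 = -1185)
f(U) = 2*U
f(-8)*v - 1114 = (2*(-8))*(-1185) - 1114 = -16*(-1185) - 1114 = 18960 - 1114 = 17846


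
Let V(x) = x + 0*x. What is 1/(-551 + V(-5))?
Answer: -1/556 ≈ -0.0017986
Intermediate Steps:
V(x) = x (V(x) = x + 0 = x)
1/(-551 + V(-5)) = 1/(-551 - 5) = 1/(-556) = -1/556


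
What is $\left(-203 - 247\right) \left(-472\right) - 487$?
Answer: $211913$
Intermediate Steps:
$\left(-203 - 247\right) \left(-472\right) - 487 = \left(-450\right) \left(-472\right) - 487 = 212400 - 487 = 211913$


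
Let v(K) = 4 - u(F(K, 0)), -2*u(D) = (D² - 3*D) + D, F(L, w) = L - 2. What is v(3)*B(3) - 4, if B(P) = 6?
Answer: 17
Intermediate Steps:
F(L, w) = -2 + L
u(D) = D - D²/2 (u(D) = -((D² - 3*D) + D)/2 = -(D² - 2*D)/2 = D - D²/2)
v(K) = 4 - (-2 + K)*(4 - K)/2 (v(K) = 4 - (-2 + K)*(2 - (-2 + K))/2 = 4 - (-2 + K)*(2 + (2 - K))/2 = 4 - (-2 + K)*(4 - K)/2)
v(3)*B(3) - 4 = (4 + (-4 + 3)*(-2 + 3)/2)*6 - 4 = (4 + (½)*(-1)*1)*6 - 4 = (4 - ½)*6 - 4 = (7/2)*6 - 4 = 21 - 4 = 17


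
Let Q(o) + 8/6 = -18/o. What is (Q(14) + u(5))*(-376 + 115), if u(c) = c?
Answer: -4350/7 ≈ -621.43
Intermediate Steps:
Q(o) = -4/3 - 18/o
(Q(14) + u(5))*(-376 + 115) = ((-4/3 - 18/14) + 5)*(-376 + 115) = ((-4/3 - 18*1/14) + 5)*(-261) = ((-4/3 - 9/7) + 5)*(-261) = (-55/21 + 5)*(-261) = (50/21)*(-261) = -4350/7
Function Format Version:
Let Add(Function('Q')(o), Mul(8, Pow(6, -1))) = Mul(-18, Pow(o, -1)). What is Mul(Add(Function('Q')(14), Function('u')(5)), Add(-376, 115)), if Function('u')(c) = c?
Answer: Rational(-4350, 7) ≈ -621.43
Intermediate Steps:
Function('Q')(o) = Add(Rational(-4, 3), Mul(-18, Pow(o, -1)))
Mul(Add(Function('Q')(14), Function('u')(5)), Add(-376, 115)) = Mul(Add(Add(Rational(-4, 3), Mul(-18, Pow(14, -1))), 5), Add(-376, 115)) = Mul(Add(Add(Rational(-4, 3), Mul(-18, Rational(1, 14))), 5), -261) = Mul(Add(Add(Rational(-4, 3), Rational(-9, 7)), 5), -261) = Mul(Add(Rational(-55, 21), 5), -261) = Mul(Rational(50, 21), -261) = Rational(-4350, 7)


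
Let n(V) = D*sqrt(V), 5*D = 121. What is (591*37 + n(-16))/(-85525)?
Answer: -21867/85525 - 44*I/38875 ≈ -0.25568 - 0.0011318*I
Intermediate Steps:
D = 121/5 (D = (1/5)*121 = 121/5 ≈ 24.200)
n(V) = 121*sqrt(V)/5
(591*37 + n(-16))/(-85525) = (591*37 + 121*sqrt(-16)/5)/(-85525) = (21867 + 121*(4*I)/5)*(-1/85525) = (21867 + 484*I/5)*(-1/85525) = -21867/85525 - 44*I/38875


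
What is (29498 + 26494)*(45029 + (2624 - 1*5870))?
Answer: 2339513736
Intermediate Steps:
(29498 + 26494)*(45029 + (2624 - 1*5870)) = 55992*(45029 + (2624 - 5870)) = 55992*(45029 - 3246) = 55992*41783 = 2339513736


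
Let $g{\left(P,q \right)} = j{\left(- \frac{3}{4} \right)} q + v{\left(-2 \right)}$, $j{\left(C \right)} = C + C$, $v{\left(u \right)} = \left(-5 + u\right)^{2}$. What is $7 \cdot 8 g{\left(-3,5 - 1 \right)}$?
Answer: $2408$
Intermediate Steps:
$j{\left(C \right)} = 2 C$
$g{\left(P,q \right)} = 49 - \frac{3 q}{2}$ ($g{\left(P,q \right)} = 2 \left(- \frac{3}{4}\right) q + \left(-5 - 2\right)^{2} = 2 \left(\left(-3\right) \frac{1}{4}\right) q + \left(-7\right)^{2} = 2 \left(- \frac{3}{4}\right) q + 49 = - \frac{3 q}{2} + 49 = 49 - \frac{3 q}{2}$)
$7 \cdot 8 g{\left(-3,5 - 1 \right)} = 7 \cdot 8 \left(49 - \frac{3 \left(5 - 1\right)}{2}\right) = 56 \left(49 - \frac{3 \left(5 - 1\right)}{2}\right) = 56 \left(49 - 6\right) = 56 \cdot 43 = 2408$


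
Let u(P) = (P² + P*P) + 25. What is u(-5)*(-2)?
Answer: -150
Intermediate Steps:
u(P) = 25 + 2*P² (u(P) = (P² + P²) + 25 = 2*P² + 25 = 25 + 2*P²)
u(-5)*(-2) = (25 + 2*(-5)²)*(-2) = (25 + 2*25)*(-2) = (25 + 50)*(-2) = 75*(-2) = -150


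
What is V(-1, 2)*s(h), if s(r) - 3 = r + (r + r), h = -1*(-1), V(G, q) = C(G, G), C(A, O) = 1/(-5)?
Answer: -6/5 ≈ -1.2000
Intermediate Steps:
C(A, O) = -1/5
V(G, q) = -1/5
h = 1
s(r) = 3 + 3*r (s(r) = 3 + (r + (r + r)) = 3 + (r + 2*r) = 3 + 3*r)
V(-1, 2)*s(h) = -(3 + 3*1)/5 = -(3 + 3)/5 = -1/5*6 = -6/5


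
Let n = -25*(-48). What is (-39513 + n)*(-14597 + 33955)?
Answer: -741663054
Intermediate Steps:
n = 1200
(-39513 + n)*(-14597 + 33955) = (-39513 + 1200)*(-14597 + 33955) = -38313*19358 = -741663054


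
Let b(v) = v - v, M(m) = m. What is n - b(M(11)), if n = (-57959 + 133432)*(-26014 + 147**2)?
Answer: -332458565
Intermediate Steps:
n = -332458565 (n = 75473*(-26014 + 21609) = 75473*(-4405) = -332458565)
b(v) = 0
n - b(M(11)) = -332458565 - 1*0 = -332458565 + 0 = -332458565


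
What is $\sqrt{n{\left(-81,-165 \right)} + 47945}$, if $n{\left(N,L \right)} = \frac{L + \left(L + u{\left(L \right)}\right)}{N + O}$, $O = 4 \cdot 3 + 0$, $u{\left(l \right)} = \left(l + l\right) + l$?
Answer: $\frac{\sqrt{25369230}}{23} \approx 218.99$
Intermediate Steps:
$u{\left(l \right)} = 3 l$ ($u{\left(l \right)} = 2 l + l = 3 l$)
$O = 12$ ($O = 12 + 0 = 12$)
$n{\left(N,L \right)} = \frac{5 L}{12 + N}$ ($n{\left(N,L \right)} = \frac{L + \left(L + 3 L\right)}{N + 12} = \frac{L + 4 L}{12 + N} = \frac{5 L}{12 + N}$)
$\sqrt{n{\left(-81,-165 \right)} + 47945} = \sqrt{5 \left(-165\right) \frac{1}{12 - 81} + 47945} = \sqrt{5 \left(-165\right) \frac{1}{-69} + 47945} = \sqrt{5 \left(-165\right) \left(- \frac{1}{69}\right) + 47945} = \sqrt{\frac{275}{23} + 47945} = \sqrt{\frac{1103010}{23}} = \frac{\sqrt{25369230}}{23}$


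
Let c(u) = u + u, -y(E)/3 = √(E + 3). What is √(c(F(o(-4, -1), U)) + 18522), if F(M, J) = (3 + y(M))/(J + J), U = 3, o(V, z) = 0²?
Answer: √(18523 - √3) ≈ 136.09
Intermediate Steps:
o(V, z) = 0
y(E) = -3*√(3 + E) (y(E) = -3*√(E + 3) = -3*√(3 + E))
F(M, J) = (3 - 3*√(3 + M))/(2*J) (F(M, J) = (3 - 3*√(3 + M))/(J + J) = (3 - 3*√(3 + M))/((2*J)) = (3 - 3*√(3 + M))*(1/(2*J)) = (3 - 3*√(3 + M))/(2*J))
c(u) = 2*u
√(c(F(o(-4, -1), U)) + 18522) = √(2*((3/2)*(1 - √(3 + 0))/3) + 18522) = √(2*((3/2)*(⅓)*(1 - √3)) + 18522) = √(2*(½ - √3/2) + 18522) = √((1 - √3) + 18522) = √(18523 - √3)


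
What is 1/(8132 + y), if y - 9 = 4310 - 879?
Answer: 1/11572 ≈ 8.6415e-5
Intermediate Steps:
y = 3440 (y = 9 + (4310 - 879) = 9 + 3431 = 3440)
1/(8132 + y) = 1/(8132 + 3440) = 1/11572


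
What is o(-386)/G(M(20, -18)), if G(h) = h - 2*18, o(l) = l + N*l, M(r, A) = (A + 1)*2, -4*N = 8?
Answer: -193/35 ≈ -5.5143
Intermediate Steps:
N = -2 (N = -1/4*8 = -2)
M(r, A) = 2 + 2*A (M(r, A) = (1 + A)*2 = 2 + 2*A)
o(l) = -l (o(l) = l - 2*l = -l)
G(h) = -36 + h (G(h) = h - 36 = -36 + h)
o(-386)/G(M(20, -18)) = (-1*(-386))/(-36 + (2 + 2*(-18))) = 386/(-36 + (2 - 36)) = 386/(-36 - 34) = 386/(-70) = 386*(-1/70) = -193/35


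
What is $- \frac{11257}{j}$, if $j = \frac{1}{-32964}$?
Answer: $371075748$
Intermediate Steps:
$j = - \frac{1}{32964} \approx -3.0336 \cdot 10^{-5}$
$- \frac{11257}{j} = - \frac{11257}{- \frac{1}{32964}} = \left(-11257\right) \left(-32964\right) = 371075748$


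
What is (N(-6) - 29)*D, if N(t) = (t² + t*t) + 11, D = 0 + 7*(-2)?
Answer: -756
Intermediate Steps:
D = -14 (D = 0 - 14 = -14)
N(t) = 11 + 2*t² (N(t) = (t² + t²) + 11 = 2*t² + 11 = 11 + 2*t²)
(N(-6) - 29)*D = ((11 + 2*(-6)²) - 29)*(-14) = ((11 + 2*36) - 29)*(-14) = ((11 + 72) - 29)*(-14) = (83 - 29)*(-14) = 54*(-14) = -756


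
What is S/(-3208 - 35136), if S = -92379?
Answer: 92379/38344 ≈ 2.4092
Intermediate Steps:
S/(-3208 - 35136) = -92379/(-3208 - 35136) = -92379/(-38344) = -92379*(-1/38344) = 92379/38344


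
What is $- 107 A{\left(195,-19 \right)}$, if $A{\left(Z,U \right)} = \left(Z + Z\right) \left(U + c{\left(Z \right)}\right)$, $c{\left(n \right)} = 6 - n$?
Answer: $8679840$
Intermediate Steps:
$A{\left(Z,U \right)} = 2 Z \left(6 + U - Z\right)$ ($A{\left(Z,U \right)} = \left(Z + Z\right) \left(U - \left(-6 + Z\right)\right) = 2 Z \left(6 + U - Z\right)$)
$- 107 A{\left(195,-19 \right)} = - 107 \cdot 2 \cdot 195 \left(6 - 19 - 195\right) = - 107 \cdot 2 \cdot 195 \left(-208\right) = \left(-107\right) \left(-81120\right) = 8679840$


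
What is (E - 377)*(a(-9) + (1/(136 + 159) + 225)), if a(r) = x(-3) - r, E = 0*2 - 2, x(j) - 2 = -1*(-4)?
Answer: -26833579/295 ≈ -90961.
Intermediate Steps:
x(j) = 6 (x(j) = 2 - 1*(-4) = 2 + 4 = 6)
E = -2 (E = 0 - 2 = -2)
a(r) = 6 - r
(E - 377)*(a(-9) + (1/(136 + 159) + 225)) = (-2 - 377)*((6 - 1*(-9)) + (1/(136 + 159) + 225)) = -379*((6 + 9) + (1/295 + 225)) = -379*(15 + (1/295 + 225)) = -379*(15 + 66376/295) = -379*70801/295 = -26833579/295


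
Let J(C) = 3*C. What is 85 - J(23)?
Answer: 16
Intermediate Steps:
85 - J(23) = 85 - 3*23 = 85 - 1*69 = 85 - 69 = 16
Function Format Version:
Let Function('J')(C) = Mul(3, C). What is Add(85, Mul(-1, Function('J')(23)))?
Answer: 16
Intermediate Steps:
Add(85, Mul(-1, Function('J')(23))) = Add(85, Mul(-1, Mul(3, 23))) = Add(85, Mul(-1, 69)) = Add(85, -69) = 16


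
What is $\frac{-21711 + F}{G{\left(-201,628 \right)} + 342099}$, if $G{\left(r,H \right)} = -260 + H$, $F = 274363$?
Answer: $\frac{252652}{342467} \approx 0.73774$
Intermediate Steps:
$\frac{-21711 + F}{G{\left(-201,628 \right)} + 342099} = \frac{-21711 + 274363}{\left(-260 + 628\right) + 342099} = \frac{252652}{368 + 342099} = \frac{252652}{342467}$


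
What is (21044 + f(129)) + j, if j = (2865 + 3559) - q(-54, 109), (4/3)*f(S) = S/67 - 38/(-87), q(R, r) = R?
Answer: 213914753/7772 ≈ 27524.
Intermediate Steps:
f(S) = 19/58 + 3*S/268 (f(S) = 3*(S/67 - 38/(-87))/4 = 3*(S*(1/67) - 38*(-1/87))/4 = 3*(S/67 + 38/87)/4 = 3*(38/87 + S/67)/4 = 19/58 + 3*S/268)
j = 6478 (j = (2865 + 3559) - 1*(-54) = 6424 + 54 = 6478)
(21044 + f(129)) + j = (21044 + (19/58 + (3/268)*129)) + 6478 = (21044 + (19/58 + 387/268)) + 6478 = (21044 + 13769/7772) + 6478 = 163567737/7772 + 6478 = 213914753/7772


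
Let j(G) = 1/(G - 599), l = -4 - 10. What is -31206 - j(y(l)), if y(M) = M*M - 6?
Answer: -12763253/409 ≈ -31206.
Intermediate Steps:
l = -14
y(M) = -6 + M² (y(M) = M² - 6 = -6 + M²)
j(G) = 1/(-599 + G)
-31206 - j(y(l)) = -31206 - 1/(-599 + (-6 + (-14)²)) = -31206 - 1/(-599 + (-6 + 196)) = -31206 - 1/(-599 + 190) = -31206 - 1/(-409) = -31206 - 1*(-1/409) = -31206 + 1/409 = -12763253/409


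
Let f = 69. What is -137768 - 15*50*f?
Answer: -189518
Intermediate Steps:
-137768 - 15*50*f = -137768 - 15*50*69 = -137768 - 750*69 = -137768 - 1*51750 = -137768 - 51750 = -189518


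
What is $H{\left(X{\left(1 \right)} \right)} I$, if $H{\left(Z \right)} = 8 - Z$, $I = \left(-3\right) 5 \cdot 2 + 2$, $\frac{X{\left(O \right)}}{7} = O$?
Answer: $-28$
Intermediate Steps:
$X{\left(O \right)} = 7 O$
$I = -28$ ($I = \left(-15\right) 2 + 2 = -30 + 2 = -28$)
$H{\left(X{\left(1 \right)} \right)} I = \left(8 - 7 \cdot 1\right) \left(-28\right) = \left(8 - 7\right) \left(-28\right) = 1 \left(-28\right) = -28$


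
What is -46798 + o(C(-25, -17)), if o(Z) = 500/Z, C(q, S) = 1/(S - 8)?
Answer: -59298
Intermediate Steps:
C(q, S) = 1/(-8 + S)
-46798 + o(C(-25, -17)) = -46798 + 500/(1/(-8 - 17)) = -46798 + 500/(1/(-25)) = -46798 + 500/(-1/25) = -46798 + 500*(-25) = -46798 - 12500 = -59298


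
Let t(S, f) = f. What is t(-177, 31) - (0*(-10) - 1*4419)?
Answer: 4450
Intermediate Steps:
t(-177, 31) - (0*(-10) - 1*4419) = 31 - (0*(-10) - 1*4419) = 31 - (0 - 4419) = 31 - 1*(-4419) = 31 + 4419 = 4450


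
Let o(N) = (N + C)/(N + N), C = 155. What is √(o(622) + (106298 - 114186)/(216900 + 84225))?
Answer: √839707682130735/37459950 ≈ 0.77357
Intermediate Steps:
o(N) = (155 + N)/(2*N) (o(N) = (N + 155)/(N + N) = (155 + N)/((2*N)) = (155 + N)*(1/(2*N)) = (155 + N)/(2*N))
√(o(622) + (106298 - 114186)/(216900 + 84225)) = √((½)*(155 + 622)/622 + (106298 - 114186)/(216900 + 84225)) = √((½)*(1/622)*777 - 7888/301125) = √(777/1244 - 7888*1/301125) = √(777/1244 - 7888/301125) = √(224161453/374599500) = √839707682130735/37459950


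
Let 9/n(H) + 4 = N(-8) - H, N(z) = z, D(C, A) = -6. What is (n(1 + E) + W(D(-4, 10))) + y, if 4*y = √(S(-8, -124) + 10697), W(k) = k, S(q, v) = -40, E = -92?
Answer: -465/79 + √10657/4 ≈ 19.922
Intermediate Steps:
n(H) = 9/(-12 - H) (n(H) = 9/(-4 + (-8 - H)) = 9/(-12 - H))
y = √10657/4 (y = √(-40 + 10697)/4 = √10657/4 ≈ 25.808)
(n(1 + E) + W(D(-4, 10))) + y = (-9/(12 + (1 - 92)) - 6) + √10657/4 = (-9/(12 - 91) - 6) + √10657/4 = (-9/(-79) - 6) + √10657/4 = (-9*(-1/79) - 6) + √10657/4 = (9/79 - 6) + √10657/4 = -465/79 + √10657/4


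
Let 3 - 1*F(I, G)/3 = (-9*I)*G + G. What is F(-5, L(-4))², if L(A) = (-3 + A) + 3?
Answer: 314721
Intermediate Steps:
L(A) = A
F(I, G) = 9 - 3*G + 27*G*I (F(I, G) = 9 - 3*((-9*I)*G + G) = 9 - 3*(-9*G*I + G) = 9 - 3*(G - 9*G*I) = 9 + (-3*G + 27*G*I) = 9 - 3*G + 27*G*I)
F(-5, L(-4))² = (9 - 3*(-4) + 27*(-4)*(-5))² = (9 + 12 + 540)² = 561² = 314721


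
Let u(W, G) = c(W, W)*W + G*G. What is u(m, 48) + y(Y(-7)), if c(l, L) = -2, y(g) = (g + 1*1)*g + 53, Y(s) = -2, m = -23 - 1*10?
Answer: 2425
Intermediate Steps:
m = -33 (m = -23 - 10 = -33)
y(g) = 53 + g*(1 + g) (y(g) = (g + 1)*g + 53 = (1 + g)*g + 53 = g*(1 + g) + 53 = 53 + g*(1 + g))
u(W, G) = G² - 2*W (u(W, G) = -2*W + G*G = -2*W + G² = G² - 2*W)
u(m, 48) + y(Y(-7)) = (48² - 2*(-33)) + (53 - 2 + (-2)²) = (2304 + 66) + (53 - 2 + 4) = 2370 + 55 = 2425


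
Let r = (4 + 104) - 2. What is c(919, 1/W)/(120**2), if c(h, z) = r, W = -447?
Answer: 53/7200 ≈ 0.0073611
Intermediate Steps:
r = 106 (r = 108 - 2 = 106)
c(h, z) = 106
c(919, 1/W)/(120**2) = 106/(120**2) = 106/14400 = 106*(1/14400) = 53/7200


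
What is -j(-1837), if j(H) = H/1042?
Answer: 1837/1042 ≈ 1.7630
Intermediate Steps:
j(H) = H/1042 (j(H) = H*(1/1042) = H/1042)
-j(-1837) = -(-1837)/1042 = -1*(-1837/1042) = 1837/1042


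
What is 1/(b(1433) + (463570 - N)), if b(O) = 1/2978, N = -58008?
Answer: 2978/1553259285 ≈ 1.9173e-6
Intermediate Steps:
b(O) = 1/2978
1/(b(1433) + (463570 - N)) = 1/(1/2978 + (463570 - 1*(-58008))) = 1/(1/2978 + (463570 + 58008)) = 1/(1/2978 + 521578) = 1/(1553259285/2978) = 2978/1553259285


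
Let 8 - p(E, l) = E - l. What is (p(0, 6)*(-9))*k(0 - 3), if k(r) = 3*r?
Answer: 1134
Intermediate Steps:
p(E, l) = 8 + l - E (p(E, l) = 8 - (E - l) = 8 + (l - E) = 8 + l - E)
(p(0, 6)*(-9))*k(0 - 3) = ((8 + 6 - 1*0)*(-9))*(3*(0 - 3)) = ((8 + 6 + 0)*(-9))*(3*(-3)) = (14*(-9))*(-9) = -126*(-9) = 1134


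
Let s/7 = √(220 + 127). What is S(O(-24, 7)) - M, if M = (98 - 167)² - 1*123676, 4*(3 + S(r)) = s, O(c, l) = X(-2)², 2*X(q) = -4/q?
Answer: 118912 + 7*√347/4 ≈ 1.1894e+5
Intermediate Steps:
X(q) = -2/q (X(q) = (-4/q)/2 = -2/q)
O(c, l) = 1 (O(c, l) = (-2/(-2))² = (-2*(-½))² = 1² = 1)
s = 7*√347 (s = 7*√(220 + 127) = 7*√347 ≈ 130.40)
S(r) = -3 + 7*√347/4 (S(r) = -3 + (7*√347)/4 = -3 + 7*√347/4)
M = -118915 (M = (-69)² - 123676 = 4761 - 123676 = -118915)
S(O(-24, 7)) - M = (-3 + 7*√347/4) - 1*(-118915) = (-3 + 7*√347/4) + 118915 = 118912 + 7*√347/4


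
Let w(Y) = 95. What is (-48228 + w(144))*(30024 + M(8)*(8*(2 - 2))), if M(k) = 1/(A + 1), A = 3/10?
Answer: -1445145192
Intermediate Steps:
A = 3/10 (A = 3*(⅒) = 3/10 ≈ 0.30000)
M(k) = 10/13 (M(k) = 1/(3/10 + 1) = 1/(13/10) = 10/13)
(-48228 + w(144))*(30024 + M(8)*(8*(2 - 2))) = (-48228 + 95)*(30024 + 10*(8*(2 - 2))/13) = -48133*(30024 + 10*(8*0)/13) = -48133*(30024 + (10/13)*0) = -48133*(30024 + 0) = -48133*30024 = -1445145192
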